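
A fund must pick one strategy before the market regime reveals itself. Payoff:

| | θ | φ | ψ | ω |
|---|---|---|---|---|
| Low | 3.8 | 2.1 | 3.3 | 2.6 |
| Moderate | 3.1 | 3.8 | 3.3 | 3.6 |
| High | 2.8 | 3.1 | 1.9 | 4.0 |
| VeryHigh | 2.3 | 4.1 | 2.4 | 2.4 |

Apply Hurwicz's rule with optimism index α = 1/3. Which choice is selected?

Low: 1/3·3.8 + 2/3·2.1 = 8/3
Moderate: 1/3·3.8 + 2/3·3.1 = 10/3
High: 1/3·4.0 + 2/3·1.9 = 2.6
VeryHigh: 1/3·4.1 + 2/3·2.3 = 2.9
Highest Hurwicz score = 10/3 → Moderate.

Moderate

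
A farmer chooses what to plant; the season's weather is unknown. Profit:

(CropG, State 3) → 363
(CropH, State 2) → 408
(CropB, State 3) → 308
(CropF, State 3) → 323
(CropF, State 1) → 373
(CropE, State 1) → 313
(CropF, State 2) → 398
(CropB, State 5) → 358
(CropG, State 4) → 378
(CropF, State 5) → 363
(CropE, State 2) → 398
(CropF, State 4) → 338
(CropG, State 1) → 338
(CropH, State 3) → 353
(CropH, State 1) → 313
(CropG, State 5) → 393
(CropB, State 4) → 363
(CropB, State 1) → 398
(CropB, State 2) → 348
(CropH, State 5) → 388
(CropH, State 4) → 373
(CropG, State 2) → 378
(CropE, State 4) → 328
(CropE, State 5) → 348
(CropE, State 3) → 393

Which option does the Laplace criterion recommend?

Row averages: CropE=356, CropG=370, CropB=355, CropH=367, CropF=359
Highest average = 370 → CropG.

CropG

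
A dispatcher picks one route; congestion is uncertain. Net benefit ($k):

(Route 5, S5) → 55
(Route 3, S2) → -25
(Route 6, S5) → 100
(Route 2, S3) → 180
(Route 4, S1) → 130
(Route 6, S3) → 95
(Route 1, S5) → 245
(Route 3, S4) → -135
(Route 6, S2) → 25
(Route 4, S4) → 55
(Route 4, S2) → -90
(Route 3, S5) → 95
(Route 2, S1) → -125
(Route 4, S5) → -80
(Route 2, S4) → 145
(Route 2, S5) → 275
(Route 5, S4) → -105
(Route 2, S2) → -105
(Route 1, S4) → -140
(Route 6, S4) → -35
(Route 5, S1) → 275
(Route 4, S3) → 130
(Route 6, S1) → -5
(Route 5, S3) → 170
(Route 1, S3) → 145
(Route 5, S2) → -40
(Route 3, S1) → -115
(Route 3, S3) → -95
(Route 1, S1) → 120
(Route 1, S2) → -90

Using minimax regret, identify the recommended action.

Route 5

Column bests: S1=275, S2=25, S3=180, S4=145, S5=275.
Route 1 regrets: 155, 115, 35, 285, 30 → max 285
Route 2 regrets: 400, 130, 0, 0, 0 → max 400
Route 3 regrets: 390, 50, 275, 280, 180 → max 390
Route 4 regrets: 145, 115, 50, 90, 355 → max 355
Route 5 regrets: 0, 65, 10, 250, 220 → max 250
Route 6 regrets: 280, 0, 85, 180, 175 → max 280
Smallest max regret = 250 → Route 5.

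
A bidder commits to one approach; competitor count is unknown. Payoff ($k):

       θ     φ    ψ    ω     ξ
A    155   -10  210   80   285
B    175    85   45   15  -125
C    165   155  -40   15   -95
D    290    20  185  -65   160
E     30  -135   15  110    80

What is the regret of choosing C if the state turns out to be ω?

Best payoff under ω is 110.
Regret = 110 − 15 = 95.

95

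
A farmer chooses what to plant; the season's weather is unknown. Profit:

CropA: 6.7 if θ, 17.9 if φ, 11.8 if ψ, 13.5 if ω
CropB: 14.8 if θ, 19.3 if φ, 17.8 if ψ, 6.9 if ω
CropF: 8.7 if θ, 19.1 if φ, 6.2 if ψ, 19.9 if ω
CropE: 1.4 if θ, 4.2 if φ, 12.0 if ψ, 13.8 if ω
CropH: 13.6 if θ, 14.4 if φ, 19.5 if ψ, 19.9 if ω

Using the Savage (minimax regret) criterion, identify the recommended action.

Column bests: θ=14.8, φ=19.3, ψ=19.5, ω=19.9.
CropA regrets: 8.1, 1.4, 7.7, 6.4 → max 8.1
CropB regrets: 0.0, 0.0, 1.7, 13.0 → max 13.0
CropF regrets: 6.1, 0.2, 13.3, 0.0 → max 13.3
CropE regrets: 13.4, 15.1, 7.5, 6.1 → max 15.1
CropH regrets: 1.2, 4.9, 0.0, 0.0 → max 4.9
Smallest max regret = 4.9 → CropH.

CropH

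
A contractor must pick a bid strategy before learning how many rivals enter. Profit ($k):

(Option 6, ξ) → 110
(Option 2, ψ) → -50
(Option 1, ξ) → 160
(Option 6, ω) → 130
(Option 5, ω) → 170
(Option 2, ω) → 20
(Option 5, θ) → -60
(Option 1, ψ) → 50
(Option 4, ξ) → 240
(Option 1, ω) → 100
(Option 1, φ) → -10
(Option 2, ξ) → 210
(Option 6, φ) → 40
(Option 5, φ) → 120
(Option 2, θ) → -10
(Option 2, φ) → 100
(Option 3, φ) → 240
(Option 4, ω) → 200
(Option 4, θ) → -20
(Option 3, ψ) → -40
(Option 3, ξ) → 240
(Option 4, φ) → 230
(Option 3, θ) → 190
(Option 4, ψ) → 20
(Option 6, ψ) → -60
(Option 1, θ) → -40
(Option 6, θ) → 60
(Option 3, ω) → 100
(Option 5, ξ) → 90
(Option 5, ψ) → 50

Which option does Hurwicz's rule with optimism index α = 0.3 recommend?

Option 4

Option 1: 0.3·160 + 0.7·(-40) = 20
Option 2: 0.3·210 + 0.7·(-50) = 28
Option 3: 0.3·240 + 0.7·(-40) = 44
Option 4: 0.3·240 + 0.7·(-20) = 58
Option 5: 0.3·170 + 0.7·(-60) = 9
Option 6: 0.3·130 + 0.7·(-60) = -3
Highest Hurwicz score = 58 → Option 4.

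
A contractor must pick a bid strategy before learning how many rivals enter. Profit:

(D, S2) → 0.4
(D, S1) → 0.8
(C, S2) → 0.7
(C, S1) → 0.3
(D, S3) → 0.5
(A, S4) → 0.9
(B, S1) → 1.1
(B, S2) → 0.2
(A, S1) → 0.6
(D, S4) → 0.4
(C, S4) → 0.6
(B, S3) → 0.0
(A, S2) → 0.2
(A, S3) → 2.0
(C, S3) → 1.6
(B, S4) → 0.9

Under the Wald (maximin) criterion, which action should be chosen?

D

Row minima: A=0.2, B=0.0, C=0.3, D=0.4
Best worst-case = 0.4 → D.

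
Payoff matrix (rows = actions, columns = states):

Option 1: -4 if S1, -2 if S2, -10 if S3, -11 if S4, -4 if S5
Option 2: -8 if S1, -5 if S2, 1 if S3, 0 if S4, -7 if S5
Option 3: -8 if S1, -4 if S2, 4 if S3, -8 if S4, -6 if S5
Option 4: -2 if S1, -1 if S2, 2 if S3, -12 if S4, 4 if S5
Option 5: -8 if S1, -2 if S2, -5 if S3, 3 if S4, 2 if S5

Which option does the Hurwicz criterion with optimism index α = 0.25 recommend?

Option 3

Option 1: 0.25·(-2) + 0.75·(-11) = -8.75
Option 2: 0.25·1 + 0.75·(-8) = -5.75
Option 3: 0.25·4 + 0.75·(-8) = -5
Option 4: 0.25·4 + 0.75·(-12) = -8
Option 5: 0.25·3 + 0.75·(-8) = -5.25
Highest Hurwicz score = -5 → Option 3.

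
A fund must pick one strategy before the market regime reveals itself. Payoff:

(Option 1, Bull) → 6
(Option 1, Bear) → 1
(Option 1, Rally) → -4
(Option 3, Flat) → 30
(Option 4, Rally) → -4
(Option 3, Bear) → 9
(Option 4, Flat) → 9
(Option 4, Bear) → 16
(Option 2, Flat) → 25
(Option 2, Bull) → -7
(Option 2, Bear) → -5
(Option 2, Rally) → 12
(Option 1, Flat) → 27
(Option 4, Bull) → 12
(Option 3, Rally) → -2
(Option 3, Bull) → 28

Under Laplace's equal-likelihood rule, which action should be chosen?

Row averages: Option 1=7.5, Option 2=6.25, Option 3=16.25, Option 4=8.25
Highest average = 16.25 → Option 3.

Option 3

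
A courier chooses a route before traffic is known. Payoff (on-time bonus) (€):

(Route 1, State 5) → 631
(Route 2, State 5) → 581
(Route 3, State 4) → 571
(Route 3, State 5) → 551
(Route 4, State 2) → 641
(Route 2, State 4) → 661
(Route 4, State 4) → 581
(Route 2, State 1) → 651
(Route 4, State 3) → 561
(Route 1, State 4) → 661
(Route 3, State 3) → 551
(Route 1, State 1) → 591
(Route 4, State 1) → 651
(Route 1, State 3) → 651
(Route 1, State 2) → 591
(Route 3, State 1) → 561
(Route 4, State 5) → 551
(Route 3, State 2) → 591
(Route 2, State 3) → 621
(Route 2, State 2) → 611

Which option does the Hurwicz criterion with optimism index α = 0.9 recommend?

Route 1: 0.9·661 + 0.1·591 = 654
Route 2: 0.9·661 + 0.1·581 = 653
Route 3: 0.9·591 + 0.1·551 = 587
Route 4: 0.9·651 + 0.1·551 = 641
Highest Hurwicz score = 654 → Route 1.

Route 1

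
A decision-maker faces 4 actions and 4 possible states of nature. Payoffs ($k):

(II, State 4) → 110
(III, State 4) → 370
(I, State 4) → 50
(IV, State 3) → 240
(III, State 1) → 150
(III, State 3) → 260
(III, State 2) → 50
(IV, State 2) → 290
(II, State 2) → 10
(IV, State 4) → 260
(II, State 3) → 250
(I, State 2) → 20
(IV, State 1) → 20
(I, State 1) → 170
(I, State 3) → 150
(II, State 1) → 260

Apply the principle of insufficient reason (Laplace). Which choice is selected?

III

Row averages: I=97.5, II=157.5, III=207.5, IV=202.5
Highest average = 207.5 → III.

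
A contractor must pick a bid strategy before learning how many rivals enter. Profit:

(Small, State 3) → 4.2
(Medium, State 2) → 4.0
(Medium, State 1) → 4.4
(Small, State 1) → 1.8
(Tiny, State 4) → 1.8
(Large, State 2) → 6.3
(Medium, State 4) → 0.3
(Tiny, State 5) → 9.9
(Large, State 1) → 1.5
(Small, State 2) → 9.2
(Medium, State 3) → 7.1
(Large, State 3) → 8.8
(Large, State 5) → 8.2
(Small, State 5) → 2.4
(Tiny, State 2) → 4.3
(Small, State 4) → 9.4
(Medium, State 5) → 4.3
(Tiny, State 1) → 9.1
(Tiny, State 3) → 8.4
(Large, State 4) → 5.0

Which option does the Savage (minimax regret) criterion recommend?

Small

Column bests: State 1=9.1, State 2=9.2, State 3=8.8, State 4=9.4, State 5=9.9.
Tiny regrets: 0.0, 4.9, 0.4, 7.6, 0.0 → max 7.6
Small regrets: 7.3, 0.0, 4.6, 0.0, 7.5 → max 7.5
Medium regrets: 4.7, 5.2, 1.7, 9.1, 5.6 → max 9.1
Large regrets: 7.6, 2.9, 0.0, 4.4, 1.7 → max 7.6
Smallest max regret = 7.5 → Small.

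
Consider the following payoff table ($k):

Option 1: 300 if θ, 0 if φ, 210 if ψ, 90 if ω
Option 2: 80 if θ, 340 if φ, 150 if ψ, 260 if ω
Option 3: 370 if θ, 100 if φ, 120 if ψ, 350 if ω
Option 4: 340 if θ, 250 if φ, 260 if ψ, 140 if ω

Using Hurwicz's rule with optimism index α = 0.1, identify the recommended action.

Option 4

Option 1: 0.1·300 + 0.9·0 = 30
Option 2: 0.1·340 + 0.9·80 = 106
Option 3: 0.1·370 + 0.9·100 = 127
Option 4: 0.1·340 + 0.9·140 = 160
Highest Hurwicz score = 160 → Option 4.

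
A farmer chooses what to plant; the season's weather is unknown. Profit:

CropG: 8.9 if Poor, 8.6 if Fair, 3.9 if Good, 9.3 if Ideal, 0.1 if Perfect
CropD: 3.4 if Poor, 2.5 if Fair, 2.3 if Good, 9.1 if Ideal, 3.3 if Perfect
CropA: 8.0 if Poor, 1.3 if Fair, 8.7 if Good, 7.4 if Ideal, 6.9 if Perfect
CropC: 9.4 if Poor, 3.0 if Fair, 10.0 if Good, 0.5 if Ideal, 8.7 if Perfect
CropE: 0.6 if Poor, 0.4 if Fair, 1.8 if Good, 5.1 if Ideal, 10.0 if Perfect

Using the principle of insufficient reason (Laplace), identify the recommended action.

Row averages: CropG=6.16, CropD=4.12, CropA=6.46, CropC=6.32, CropE=3.58
Highest average = 6.46 → CropA.

CropA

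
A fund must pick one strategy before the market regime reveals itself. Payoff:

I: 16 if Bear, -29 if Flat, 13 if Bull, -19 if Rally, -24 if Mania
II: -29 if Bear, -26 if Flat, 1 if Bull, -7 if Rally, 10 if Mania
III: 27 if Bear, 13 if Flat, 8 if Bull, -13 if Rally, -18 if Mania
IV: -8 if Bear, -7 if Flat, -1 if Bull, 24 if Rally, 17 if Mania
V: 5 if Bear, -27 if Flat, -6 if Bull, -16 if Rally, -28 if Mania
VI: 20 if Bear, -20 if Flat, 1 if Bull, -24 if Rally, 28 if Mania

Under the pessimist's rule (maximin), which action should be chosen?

IV

Row minima: I=-29, II=-29, III=-18, IV=-8, V=-28, VI=-24
Best worst-case = -8 → IV.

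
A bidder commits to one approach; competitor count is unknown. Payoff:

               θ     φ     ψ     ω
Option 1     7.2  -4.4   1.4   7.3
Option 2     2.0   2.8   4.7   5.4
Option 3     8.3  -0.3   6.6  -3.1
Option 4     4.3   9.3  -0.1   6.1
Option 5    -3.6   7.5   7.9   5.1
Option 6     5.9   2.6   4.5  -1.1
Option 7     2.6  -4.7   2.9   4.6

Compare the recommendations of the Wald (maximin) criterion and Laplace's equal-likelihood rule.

maximin → Option 2; laplace → Option 4 (disagree)

Row minima: Option 1=-4.4, Option 2=2.0, Option 3=-3.1, Option 4=-0.1, Option 5=-3.6, Option 6=-1.1, Option 7=-4.7
Best worst-case = 2.0 → Option 2.
Row averages: Option 1=2.875, Option 2=3.725, Option 3=2.875, Option 4=4.9, Option 5=4.225, Option 6=2.975, Option 7=1.35
Highest average = 4.9 → Option 4.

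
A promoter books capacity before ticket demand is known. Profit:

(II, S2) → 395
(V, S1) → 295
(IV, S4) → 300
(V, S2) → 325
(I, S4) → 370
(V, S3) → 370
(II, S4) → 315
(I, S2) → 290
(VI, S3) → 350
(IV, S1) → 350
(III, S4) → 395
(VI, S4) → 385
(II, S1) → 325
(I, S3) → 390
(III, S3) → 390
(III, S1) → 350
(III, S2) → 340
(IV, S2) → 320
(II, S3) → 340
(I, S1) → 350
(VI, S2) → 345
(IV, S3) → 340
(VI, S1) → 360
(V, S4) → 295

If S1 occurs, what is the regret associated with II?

35

Best payoff under S1 is 360.
Regret = 360 − 325 = 35.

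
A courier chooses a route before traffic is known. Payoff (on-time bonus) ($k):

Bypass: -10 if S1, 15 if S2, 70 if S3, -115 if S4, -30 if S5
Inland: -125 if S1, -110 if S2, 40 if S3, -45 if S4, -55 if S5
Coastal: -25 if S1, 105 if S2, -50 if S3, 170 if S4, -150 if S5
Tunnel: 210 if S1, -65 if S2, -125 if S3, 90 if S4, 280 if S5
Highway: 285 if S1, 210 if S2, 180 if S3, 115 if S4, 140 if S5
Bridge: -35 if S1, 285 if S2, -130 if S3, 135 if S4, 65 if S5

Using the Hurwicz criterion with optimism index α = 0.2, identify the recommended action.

Highway

Bypass: 0.2·70 + 0.8·(-115) = -78
Inland: 0.2·40 + 0.8·(-125) = -92
Coastal: 0.2·170 + 0.8·(-150) = -86
Tunnel: 0.2·280 + 0.8·(-125) = -44
Highway: 0.2·285 + 0.8·115 = 149
Bridge: 0.2·285 + 0.8·(-130) = -47
Highest Hurwicz score = 149 → Highway.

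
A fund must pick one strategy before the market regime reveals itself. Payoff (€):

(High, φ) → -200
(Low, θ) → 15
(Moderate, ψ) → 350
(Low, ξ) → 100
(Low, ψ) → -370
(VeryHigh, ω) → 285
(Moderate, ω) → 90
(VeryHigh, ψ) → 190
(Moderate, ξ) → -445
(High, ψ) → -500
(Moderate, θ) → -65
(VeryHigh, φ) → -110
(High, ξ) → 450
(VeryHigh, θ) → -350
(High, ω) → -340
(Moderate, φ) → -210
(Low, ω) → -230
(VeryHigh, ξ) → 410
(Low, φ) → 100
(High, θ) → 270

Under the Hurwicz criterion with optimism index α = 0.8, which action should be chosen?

High

Low: 0.8·100 + 0.2·(-370) = 6
Moderate: 0.8·350 + 0.2·(-445) = 191
High: 0.8·450 + 0.2·(-500) = 260
VeryHigh: 0.8·410 + 0.2·(-350) = 258
Highest Hurwicz score = 260 → High.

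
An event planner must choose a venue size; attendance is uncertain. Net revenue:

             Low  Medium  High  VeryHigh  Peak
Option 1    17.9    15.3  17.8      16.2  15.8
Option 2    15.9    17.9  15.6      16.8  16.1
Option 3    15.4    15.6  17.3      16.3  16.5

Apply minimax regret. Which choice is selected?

Column bests: Low=17.9, Medium=17.9, High=17.8, VeryHigh=16.8, Peak=16.5.
Option 1 regrets: 0.0, 2.6, 0.0, 0.6, 0.7 → max 2.6
Option 2 regrets: 2.0, 0.0, 2.2, 0.0, 0.4 → max 2.2
Option 3 regrets: 2.5, 2.3, 0.5, 0.5, 0.0 → max 2.5
Smallest max regret = 2.2 → Option 2.

Option 2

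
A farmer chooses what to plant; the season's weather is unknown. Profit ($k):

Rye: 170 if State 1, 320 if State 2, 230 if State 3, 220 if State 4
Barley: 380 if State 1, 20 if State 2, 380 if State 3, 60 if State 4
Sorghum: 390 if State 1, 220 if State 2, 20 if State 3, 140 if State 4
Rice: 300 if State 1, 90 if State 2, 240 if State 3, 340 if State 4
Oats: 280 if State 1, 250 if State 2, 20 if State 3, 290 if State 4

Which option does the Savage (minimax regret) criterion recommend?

Rye

Column bests: State 1=390, State 2=320, State 3=380, State 4=340.
Rye regrets: 220, 0, 150, 120 → max 220
Barley regrets: 10, 300, 0, 280 → max 300
Sorghum regrets: 0, 100, 360, 200 → max 360
Rice regrets: 90, 230, 140, 0 → max 230
Oats regrets: 110, 70, 360, 50 → max 360
Smallest max regret = 220 → Rye.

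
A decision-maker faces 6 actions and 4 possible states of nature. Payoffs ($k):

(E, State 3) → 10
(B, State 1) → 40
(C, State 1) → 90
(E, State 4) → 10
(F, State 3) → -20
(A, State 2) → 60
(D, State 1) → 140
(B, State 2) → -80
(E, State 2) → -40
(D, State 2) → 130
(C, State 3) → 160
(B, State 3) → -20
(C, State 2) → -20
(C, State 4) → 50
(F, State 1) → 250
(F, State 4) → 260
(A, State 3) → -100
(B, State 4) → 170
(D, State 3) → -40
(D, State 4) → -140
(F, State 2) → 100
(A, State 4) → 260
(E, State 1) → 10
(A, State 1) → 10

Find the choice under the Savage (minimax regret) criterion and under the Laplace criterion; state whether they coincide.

Column bests: State 1=250, State 2=130, State 3=160, State 4=260.
A regrets: 240, 70, 260, 0 → max 260
B regrets: 210, 210, 180, 90 → max 210
C regrets: 160, 150, 0, 210 → max 210
D regrets: 110, 0, 200, 400 → max 400
E regrets: 240, 170, 150, 250 → max 250
F regrets: 0, 30, 180, 0 → max 180
Smallest max regret = 180 → F.
Row averages: A=57.5, B=27.5, C=70, D=22.5, E=-2.5, F=147.5
Highest average = 147.5 → F.

minimax regret → F; laplace → F (agree)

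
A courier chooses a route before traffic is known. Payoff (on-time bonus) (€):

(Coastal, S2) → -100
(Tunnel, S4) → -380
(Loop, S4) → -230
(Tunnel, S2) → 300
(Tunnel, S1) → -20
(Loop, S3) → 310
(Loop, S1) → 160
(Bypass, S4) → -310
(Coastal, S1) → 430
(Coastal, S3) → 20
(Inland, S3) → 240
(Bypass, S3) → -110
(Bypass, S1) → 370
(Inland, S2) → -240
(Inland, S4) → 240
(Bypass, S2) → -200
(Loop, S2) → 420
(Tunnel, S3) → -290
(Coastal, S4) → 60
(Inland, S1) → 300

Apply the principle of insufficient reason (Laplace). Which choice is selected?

Loop

Row averages: Tunnel=-97.5, Loop=165, Coastal=102.5, Bypass=-62.5, Inland=135
Highest average = 165 → Loop.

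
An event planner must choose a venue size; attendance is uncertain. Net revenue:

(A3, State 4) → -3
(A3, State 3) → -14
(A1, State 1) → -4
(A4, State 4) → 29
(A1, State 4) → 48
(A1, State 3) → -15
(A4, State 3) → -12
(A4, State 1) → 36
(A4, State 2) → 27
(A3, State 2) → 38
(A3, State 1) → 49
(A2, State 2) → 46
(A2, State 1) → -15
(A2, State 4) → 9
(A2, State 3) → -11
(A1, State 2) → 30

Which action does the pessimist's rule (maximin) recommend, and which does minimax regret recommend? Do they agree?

Row minima: A1=-15, A2=-15, A3=-14, A4=-12
Best worst-case = -12 → A4.
Column bests: State 1=49, State 2=46, State 3=-11, State 4=48.
A1 regrets: 53, 16, 4, 0 → max 53
A2 regrets: 64, 0, 0, 39 → max 64
A3 regrets: 0, 8, 3, 51 → max 51
A4 regrets: 13, 19, 1, 19 → max 19
Smallest max regret = 19 → A4.

maximin → A4; minimax regret → A4 (agree)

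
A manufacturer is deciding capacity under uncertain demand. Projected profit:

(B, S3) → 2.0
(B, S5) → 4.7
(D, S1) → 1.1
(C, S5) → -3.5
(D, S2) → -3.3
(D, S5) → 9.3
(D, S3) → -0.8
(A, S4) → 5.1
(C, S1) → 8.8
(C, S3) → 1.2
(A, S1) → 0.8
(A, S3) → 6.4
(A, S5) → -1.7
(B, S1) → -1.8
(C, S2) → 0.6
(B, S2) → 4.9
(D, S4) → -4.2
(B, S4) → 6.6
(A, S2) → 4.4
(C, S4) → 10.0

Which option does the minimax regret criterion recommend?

B

Column bests: S1=8.8, S2=4.9, S3=6.4, S4=10.0, S5=9.3.
A regrets: 8.0, 0.5, 0.0, 4.9, 11.0 → max 11.0
B regrets: 10.6, 0.0, 4.4, 3.4, 4.6 → max 10.6
C regrets: 0.0, 4.3, 5.2, 0.0, 12.8 → max 12.8
D regrets: 7.7, 8.2, 7.2, 14.2, 0.0 → max 14.2
Smallest max regret = 10.6 → B.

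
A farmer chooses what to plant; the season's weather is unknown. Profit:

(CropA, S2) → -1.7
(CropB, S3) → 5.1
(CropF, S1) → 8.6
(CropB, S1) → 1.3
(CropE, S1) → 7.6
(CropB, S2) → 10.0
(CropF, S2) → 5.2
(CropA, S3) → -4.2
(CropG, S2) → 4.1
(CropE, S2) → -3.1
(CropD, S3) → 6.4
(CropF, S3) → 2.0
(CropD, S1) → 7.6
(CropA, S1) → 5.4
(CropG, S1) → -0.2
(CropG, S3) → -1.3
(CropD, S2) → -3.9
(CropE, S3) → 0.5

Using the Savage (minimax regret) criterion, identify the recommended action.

Column bests: S1=8.6, S2=10.0, S3=6.4.
CropB regrets: 7.3, 0.0, 1.3 → max 7.3
CropA regrets: 3.2, 11.7, 10.6 → max 11.7
CropE regrets: 1.0, 13.1, 5.9 → max 13.1
CropG regrets: 8.8, 5.9, 7.7 → max 8.8
CropD regrets: 1.0, 13.9, 0.0 → max 13.9
CropF regrets: 0.0, 4.8, 4.4 → max 4.8
Smallest max regret = 4.8 → CropF.

CropF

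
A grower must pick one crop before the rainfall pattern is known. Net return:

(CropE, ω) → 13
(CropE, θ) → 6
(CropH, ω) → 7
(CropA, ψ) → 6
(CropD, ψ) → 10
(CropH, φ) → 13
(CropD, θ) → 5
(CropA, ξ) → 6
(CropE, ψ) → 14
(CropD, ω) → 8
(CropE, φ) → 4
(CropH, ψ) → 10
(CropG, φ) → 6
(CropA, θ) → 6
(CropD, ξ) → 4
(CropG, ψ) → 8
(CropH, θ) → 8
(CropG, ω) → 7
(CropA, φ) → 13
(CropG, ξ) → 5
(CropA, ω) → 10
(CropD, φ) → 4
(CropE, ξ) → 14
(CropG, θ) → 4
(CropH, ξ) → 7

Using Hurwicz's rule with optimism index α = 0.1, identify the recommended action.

CropD: 0.1·10 + 0.9·4 = 4.6
CropA: 0.1·13 + 0.9·6 = 6.7
CropG: 0.1·8 + 0.9·4 = 4.4
CropH: 0.1·13 + 0.9·7 = 7.6
CropE: 0.1·14 + 0.9·4 = 5
Highest Hurwicz score = 7.6 → CropH.

CropH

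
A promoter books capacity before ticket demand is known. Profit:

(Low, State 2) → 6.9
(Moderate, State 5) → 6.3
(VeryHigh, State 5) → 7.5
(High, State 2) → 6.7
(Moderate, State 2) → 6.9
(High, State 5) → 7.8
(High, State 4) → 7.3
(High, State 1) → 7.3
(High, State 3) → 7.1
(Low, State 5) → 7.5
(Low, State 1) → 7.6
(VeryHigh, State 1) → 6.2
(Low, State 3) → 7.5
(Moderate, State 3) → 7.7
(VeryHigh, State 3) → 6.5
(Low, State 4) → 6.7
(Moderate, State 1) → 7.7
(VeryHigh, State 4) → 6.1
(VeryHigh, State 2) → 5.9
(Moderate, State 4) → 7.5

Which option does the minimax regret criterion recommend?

Column bests: State 1=7.7, State 2=6.9, State 3=7.7, State 4=7.5, State 5=7.8.
Low regrets: 0.1, 0.0, 0.2, 0.8, 0.3 → max 0.8
Moderate regrets: 0.0, 0.0, 0.0, 0.0, 1.5 → max 1.5
High regrets: 0.4, 0.2, 0.6, 0.2, 0.0 → max 0.6
VeryHigh regrets: 1.5, 1.0, 1.2, 1.4, 0.3 → max 1.5
Smallest max regret = 0.6 → High.

High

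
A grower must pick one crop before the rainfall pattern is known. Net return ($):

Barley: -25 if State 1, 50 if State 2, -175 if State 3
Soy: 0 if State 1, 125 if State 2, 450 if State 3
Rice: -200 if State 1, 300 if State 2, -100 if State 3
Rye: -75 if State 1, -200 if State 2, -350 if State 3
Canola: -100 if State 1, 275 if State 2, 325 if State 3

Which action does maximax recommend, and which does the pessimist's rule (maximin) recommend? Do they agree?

Row maxima: Barley=50, Soy=450, Rice=300, Rye=-75, Canola=325
Best best-case = 450 → Soy.
Row minima: Barley=-175, Soy=0, Rice=-200, Rye=-350, Canola=-100
Best worst-case = 0 → Soy.

maximax → Soy; maximin → Soy (agree)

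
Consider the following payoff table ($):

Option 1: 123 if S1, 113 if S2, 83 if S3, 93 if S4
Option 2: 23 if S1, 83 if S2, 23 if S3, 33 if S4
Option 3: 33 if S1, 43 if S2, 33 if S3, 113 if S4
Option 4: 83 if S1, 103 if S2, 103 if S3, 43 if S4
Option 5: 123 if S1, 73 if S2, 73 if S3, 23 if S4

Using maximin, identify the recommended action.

Option 1

Row minima: Option 1=83, Option 2=23, Option 3=33, Option 4=43, Option 5=23
Best worst-case = 83 → Option 1.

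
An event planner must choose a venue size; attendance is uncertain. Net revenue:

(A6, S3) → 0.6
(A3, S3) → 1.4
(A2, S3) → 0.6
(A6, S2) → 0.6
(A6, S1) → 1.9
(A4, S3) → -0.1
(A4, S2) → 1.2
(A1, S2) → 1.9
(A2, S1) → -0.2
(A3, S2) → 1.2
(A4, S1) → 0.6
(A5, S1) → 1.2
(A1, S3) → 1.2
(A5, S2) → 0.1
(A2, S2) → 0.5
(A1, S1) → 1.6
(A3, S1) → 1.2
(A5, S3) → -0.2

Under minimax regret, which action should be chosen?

Column bests: S1=1.9, S2=1.9, S3=1.4.
A1 regrets: 0.3, 0.0, 0.2 → max 0.3
A2 regrets: 2.1, 1.4, 0.8 → max 2.1
A3 regrets: 0.7, 0.7, 0.0 → max 0.7
A4 regrets: 1.3, 0.7, 1.5 → max 1.5
A5 regrets: 0.7, 1.8, 1.6 → max 1.8
A6 regrets: 0.0, 1.3, 0.8 → max 1.3
Smallest max regret = 0.3 → A1.

A1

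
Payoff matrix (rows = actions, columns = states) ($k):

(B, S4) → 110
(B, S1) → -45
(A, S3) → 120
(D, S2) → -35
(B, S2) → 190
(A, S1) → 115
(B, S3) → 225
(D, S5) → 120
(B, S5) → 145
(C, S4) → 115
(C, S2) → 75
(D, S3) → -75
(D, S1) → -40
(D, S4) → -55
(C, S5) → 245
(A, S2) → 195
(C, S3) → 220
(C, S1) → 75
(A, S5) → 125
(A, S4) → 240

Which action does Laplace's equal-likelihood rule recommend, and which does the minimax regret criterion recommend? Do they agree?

Row averages: A=159, B=125, C=146, D=-17
Highest average = 159 → A.
Column bests: S1=115, S2=195, S3=225, S4=240, S5=245.
A regrets: 0, 0, 105, 0, 120 → max 120
B regrets: 160, 5, 0, 130, 100 → max 160
C regrets: 40, 120, 5, 125, 0 → max 125
D regrets: 155, 230, 300, 295, 125 → max 300
Smallest max regret = 120 → A.

laplace → A; minimax regret → A (agree)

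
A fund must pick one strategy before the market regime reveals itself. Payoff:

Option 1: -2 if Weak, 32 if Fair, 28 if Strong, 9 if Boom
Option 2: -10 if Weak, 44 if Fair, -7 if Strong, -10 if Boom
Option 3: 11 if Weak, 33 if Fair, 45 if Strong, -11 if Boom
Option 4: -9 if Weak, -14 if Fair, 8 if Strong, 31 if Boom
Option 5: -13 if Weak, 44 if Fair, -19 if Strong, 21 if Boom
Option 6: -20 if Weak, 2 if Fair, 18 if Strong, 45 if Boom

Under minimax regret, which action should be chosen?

Option 1

Column bests: Weak=11, Fair=44, Strong=45, Boom=45.
Option 1 regrets: 13, 12, 17, 36 → max 36
Option 2 regrets: 21, 0, 52, 55 → max 55
Option 3 regrets: 0, 11, 0, 56 → max 56
Option 4 regrets: 20, 58, 37, 14 → max 58
Option 5 regrets: 24, 0, 64, 24 → max 64
Option 6 regrets: 31, 42, 27, 0 → max 42
Smallest max regret = 36 → Option 1.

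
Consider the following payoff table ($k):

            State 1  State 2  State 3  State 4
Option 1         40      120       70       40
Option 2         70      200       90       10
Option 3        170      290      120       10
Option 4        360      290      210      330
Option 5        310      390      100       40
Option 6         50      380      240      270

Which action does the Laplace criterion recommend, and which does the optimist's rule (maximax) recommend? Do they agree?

laplace → Option 4; maximax → Option 5 (disagree)

Row averages: Option 1=67.5, Option 2=92.5, Option 3=147.5, Option 4=297.5, Option 5=210, Option 6=235
Highest average = 297.5 → Option 4.
Row maxima: Option 1=120, Option 2=200, Option 3=290, Option 4=360, Option 5=390, Option 6=380
Best best-case = 390 → Option 5.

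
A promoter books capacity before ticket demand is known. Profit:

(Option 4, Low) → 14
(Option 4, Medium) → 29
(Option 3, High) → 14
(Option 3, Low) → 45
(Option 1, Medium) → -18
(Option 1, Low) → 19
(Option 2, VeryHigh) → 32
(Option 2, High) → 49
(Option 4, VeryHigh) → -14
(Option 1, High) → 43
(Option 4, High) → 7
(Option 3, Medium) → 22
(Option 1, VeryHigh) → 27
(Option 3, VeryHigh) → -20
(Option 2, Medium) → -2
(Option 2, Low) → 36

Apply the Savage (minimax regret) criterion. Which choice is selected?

Option 2

Column bests: Low=45, Medium=29, High=49, VeryHigh=32.
Option 1 regrets: 26, 47, 6, 5 → max 47
Option 2 regrets: 9, 31, 0, 0 → max 31
Option 3 regrets: 0, 7, 35, 52 → max 52
Option 4 regrets: 31, 0, 42, 46 → max 46
Smallest max regret = 31 → Option 2.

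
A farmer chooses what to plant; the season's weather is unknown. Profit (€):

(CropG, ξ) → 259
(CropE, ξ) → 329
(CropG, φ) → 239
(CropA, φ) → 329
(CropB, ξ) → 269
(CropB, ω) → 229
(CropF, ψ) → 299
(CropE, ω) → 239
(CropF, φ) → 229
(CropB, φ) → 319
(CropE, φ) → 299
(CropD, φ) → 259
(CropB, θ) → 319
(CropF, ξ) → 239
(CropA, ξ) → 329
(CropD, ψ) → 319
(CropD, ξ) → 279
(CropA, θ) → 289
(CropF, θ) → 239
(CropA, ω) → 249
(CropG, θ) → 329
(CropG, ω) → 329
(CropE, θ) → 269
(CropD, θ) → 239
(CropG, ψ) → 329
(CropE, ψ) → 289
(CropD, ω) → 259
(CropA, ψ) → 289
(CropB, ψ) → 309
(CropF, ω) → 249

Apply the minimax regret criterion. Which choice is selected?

CropA

Column bests: θ=329, φ=329, ψ=329, ω=329, ξ=329.
CropB regrets: 10, 10, 20, 100, 60 → max 100
CropD regrets: 90, 70, 10, 70, 50 → max 90
CropG regrets: 0, 90, 0, 0, 70 → max 90
CropE regrets: 60, 30, 40, 90, 0 → max 90
CropF regrets: 90, 100, 30, 80, 90 → max 100
CropA regrets: 40, 0, 40, 80, 0 → max 80
Smallest max regret = 80 → CropA.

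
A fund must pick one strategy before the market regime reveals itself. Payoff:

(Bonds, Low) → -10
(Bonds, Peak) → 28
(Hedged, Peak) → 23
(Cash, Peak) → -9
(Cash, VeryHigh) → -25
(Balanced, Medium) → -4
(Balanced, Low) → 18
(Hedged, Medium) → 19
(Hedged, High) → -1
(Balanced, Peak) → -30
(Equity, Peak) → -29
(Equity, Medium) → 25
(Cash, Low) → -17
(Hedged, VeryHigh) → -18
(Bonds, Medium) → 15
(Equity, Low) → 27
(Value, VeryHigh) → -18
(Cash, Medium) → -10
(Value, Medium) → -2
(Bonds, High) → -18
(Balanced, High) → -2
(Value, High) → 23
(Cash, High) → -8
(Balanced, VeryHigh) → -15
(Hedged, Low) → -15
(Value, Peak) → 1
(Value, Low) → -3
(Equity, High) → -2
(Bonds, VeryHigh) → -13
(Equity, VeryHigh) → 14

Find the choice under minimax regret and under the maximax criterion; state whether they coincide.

minimax regret → Value; maximax → Bonds (disagree)

Column bests: Low=27, Medium=25, High=23, VeryHigh=14, Peak=28.
Hedged regrets: 42, 6, 24, 32, 5 → max 42
Cash regrets: 44, 35, 31, 39, 37 → max 44
Balanced regrets: 9, 29, 25, 29, 58 → max 58
Equity regrets: 0, 0, 25, 0, 57 → max 57
Bonds regrets: 37, 10, 41, 27, 0 → max 41
Value regrets: 30, 27, 0, 32, 27 → max 32
Smallest max regret = 32 → Value.
Row maxima: Hedged=23, Cash=-8, Balanced=18, Equity=27, Bonds=28, Value=23
Best best-case = 28 → Bonds.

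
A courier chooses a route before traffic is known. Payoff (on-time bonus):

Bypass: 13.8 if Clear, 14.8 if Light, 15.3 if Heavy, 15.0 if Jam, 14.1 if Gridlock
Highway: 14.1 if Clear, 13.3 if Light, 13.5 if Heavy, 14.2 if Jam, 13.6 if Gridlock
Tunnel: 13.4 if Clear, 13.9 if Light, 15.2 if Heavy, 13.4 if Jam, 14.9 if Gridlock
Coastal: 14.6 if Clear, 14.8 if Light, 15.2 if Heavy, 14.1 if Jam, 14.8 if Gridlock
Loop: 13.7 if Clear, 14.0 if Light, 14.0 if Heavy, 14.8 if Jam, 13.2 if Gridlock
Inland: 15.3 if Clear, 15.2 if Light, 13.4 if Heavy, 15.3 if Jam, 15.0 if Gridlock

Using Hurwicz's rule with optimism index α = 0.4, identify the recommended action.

Coastal

Bypass: 0.4·15.3 + 0.6·13.8 = 14.4
Highway: 0.4·14.2 + 0.6·13.3 = 13.66
Tunnel: 0.4·15.2 + 0.6·13.4 = 14.12
Coastal: 0.4·15.2 + 0.6·14.1 = 14.54
Loop: 0.4·14.8 + 0.6·13.2 = 13.84
Inland: 0.4·15.3 + 0.6·13.4 = 14.16
Highest Hurwicz score = 14.54 → Coastal.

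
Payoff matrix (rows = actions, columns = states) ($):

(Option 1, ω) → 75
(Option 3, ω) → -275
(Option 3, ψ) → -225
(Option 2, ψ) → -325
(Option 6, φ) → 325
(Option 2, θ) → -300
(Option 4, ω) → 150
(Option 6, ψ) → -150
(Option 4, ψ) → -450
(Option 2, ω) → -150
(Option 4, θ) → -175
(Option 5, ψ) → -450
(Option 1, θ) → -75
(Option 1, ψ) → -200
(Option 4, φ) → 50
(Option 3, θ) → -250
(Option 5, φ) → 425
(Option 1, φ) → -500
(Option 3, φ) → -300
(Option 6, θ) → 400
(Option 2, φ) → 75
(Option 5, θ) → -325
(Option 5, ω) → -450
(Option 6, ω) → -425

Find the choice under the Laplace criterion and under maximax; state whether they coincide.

laplace → Option 6; maximax → Option 5 (disagree)

Row averages: Option 1=-175, Option 2=-175, Option 3=-262.5, Option 4=-106.25, Option 5=-200, Option 6=37.5
Highest average = 37.5 → Option 6.
Row maxima: Option 1=75, Option 2=75, Option 3=-225, Option 4=150, Option 5=425, Option 6=400
Best best-case = 425 → Option 5.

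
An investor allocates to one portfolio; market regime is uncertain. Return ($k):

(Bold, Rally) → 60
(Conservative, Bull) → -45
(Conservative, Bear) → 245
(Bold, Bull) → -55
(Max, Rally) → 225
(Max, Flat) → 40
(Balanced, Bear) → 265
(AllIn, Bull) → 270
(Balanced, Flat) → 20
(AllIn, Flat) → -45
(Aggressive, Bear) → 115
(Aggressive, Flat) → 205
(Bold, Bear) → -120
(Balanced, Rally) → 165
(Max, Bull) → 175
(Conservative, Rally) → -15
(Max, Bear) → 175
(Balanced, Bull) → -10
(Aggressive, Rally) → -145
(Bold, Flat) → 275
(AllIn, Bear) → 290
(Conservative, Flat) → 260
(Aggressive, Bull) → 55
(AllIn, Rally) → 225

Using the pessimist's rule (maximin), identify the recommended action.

Max

Row minima: Conservative=-45, Balanced=-10, Aggressive=-145, Bold=-120, AllIn=-45, Max=40
Best worst-case = 40 → Max.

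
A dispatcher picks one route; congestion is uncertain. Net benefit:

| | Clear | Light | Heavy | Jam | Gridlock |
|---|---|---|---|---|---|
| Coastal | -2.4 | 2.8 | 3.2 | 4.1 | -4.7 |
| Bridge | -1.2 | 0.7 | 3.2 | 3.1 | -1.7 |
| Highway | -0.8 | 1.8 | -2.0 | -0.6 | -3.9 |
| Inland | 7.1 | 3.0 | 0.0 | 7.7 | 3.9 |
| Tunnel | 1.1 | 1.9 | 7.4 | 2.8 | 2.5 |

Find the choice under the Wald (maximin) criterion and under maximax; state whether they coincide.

maximin → Tunnel; maximax → Inland (disagree)

Row minima: Coastal=-4.7, Bridge=-1.7, Highway=-3.9, Inland=0.0, Tunnel=1.1
Best worst-case = 1.1 → Tunnel.
Row maxima: Coastal=4.1, Bridge=3.2, Highway=1.8, Inland=7.7, Tunnel=7.4
Best best-case = 7.7 → Inland.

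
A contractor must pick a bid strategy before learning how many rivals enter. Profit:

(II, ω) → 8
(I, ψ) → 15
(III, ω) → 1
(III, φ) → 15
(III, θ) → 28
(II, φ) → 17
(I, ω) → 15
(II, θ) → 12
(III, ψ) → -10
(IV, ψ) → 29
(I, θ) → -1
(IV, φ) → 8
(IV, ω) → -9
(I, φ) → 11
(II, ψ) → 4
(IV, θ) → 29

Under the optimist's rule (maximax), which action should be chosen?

IV

Row maxima: I=15, II=17, III=28, IV=29
Best best-case = 29 → IV.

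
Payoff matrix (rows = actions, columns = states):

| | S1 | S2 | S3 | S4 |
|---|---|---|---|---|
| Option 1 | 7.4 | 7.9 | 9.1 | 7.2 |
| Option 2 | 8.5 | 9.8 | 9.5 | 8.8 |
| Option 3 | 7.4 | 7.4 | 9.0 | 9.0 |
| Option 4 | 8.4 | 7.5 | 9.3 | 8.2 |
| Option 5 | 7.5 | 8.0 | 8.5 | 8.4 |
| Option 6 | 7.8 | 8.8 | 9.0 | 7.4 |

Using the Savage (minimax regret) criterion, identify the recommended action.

Column bests: S1=8.5, S2=9.8, S3=9.5, S4=9.0.
Option 1 regrets: 1.1, 1.9, 0.4, 1.8 → max 1.9
Option 2 regrets: 0.0, 0.0, 0.0, 0.2 → max 0.2
Option 3 regrets: 1.1, 2.4, 0.5, 0.0 → max 2.4
Option 4 regrets: 0.1, 2.3, 0.2, 0.8 → max 2.3
Option 5 regrets: 1.0, 1.8, 1.0, 0.6 → max 1.8
Option 6 regrets: 0.7, 1.0, 0.5, 1.6 → max 1.6
Smallest max regret = 0.2 → Option 2.

Option 2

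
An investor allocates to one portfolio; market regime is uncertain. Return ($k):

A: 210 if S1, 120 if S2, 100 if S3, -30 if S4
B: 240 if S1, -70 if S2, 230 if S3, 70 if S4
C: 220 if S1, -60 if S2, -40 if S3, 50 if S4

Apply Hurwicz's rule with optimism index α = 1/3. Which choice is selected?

A: 1/3·210 + 2/3·(-30) = 50
B: 1/3·240 + 2/3·(-70) = 100/3
C: 1/3·220 + 2/3·(-60) = 100/3
Highest Hurwicz score = 50 → A.

A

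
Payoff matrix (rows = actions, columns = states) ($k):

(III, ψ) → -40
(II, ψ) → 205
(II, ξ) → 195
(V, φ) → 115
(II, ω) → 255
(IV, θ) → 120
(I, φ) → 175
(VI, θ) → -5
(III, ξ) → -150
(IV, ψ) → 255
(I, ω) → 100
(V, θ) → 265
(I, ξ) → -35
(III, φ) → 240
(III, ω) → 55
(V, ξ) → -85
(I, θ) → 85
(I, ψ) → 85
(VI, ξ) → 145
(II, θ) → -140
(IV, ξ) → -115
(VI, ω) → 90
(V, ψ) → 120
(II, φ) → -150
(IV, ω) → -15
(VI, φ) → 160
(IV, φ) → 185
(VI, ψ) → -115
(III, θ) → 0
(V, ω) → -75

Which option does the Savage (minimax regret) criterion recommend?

Column bests: θ=265, φ=240, ψ=255, ω=255, ξ=195.
I regrets: 180, 65, 170, 155, 230 → max 230
II regrets: 405, 390, 50, 0, 0 → max 405
III regrets: 265, 0, 295, 200, 345 → max 345
IV regrets: 145, 55, 0, 270, 310 → max 310
V regrets: 0, 125, 135, 330, 280 → max 330
VI regrets: 270, 80, 370, 165, 50 → max 370
Smallest max regret = 230 → I.

I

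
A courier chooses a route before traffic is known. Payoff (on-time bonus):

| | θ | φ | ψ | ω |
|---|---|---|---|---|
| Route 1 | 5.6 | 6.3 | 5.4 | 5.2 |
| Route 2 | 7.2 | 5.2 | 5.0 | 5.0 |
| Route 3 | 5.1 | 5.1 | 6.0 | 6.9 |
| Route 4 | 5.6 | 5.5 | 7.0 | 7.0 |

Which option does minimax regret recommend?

Route 4

Column bests: θ=7.2, φ=6.3, ψ=7.0, ω=7.0.
Route 1 regrets: 1.6, 0.0, 1.6, 1.8 → max 1.8
Route 2 regrets: 0.0, 1.1, 2.0, 2.0 → max 2.0
Route 3 regrets: 2.1, 1.2, 1.0, 0.1 → max 2.1
Route 4 regrets: 1.6, 0.8, 0.0, 0.0 → max 1.6
Smallest max regret = 1.6 → Route 4.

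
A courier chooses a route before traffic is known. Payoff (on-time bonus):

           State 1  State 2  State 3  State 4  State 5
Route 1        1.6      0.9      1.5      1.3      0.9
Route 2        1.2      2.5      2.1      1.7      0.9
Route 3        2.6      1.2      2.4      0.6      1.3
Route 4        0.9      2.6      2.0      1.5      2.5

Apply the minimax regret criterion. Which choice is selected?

Route 3

Column bests: State 1=2.6, State 2=2.6, State 3=2.4, State 4=1.7, State 5=2.5.
Route 1 regrets: 1.0, 1.7, 0.9, 0.4, 1.6 → max 1.7
Route 2 regrets: 1.4, 0.1, 0.3, 0.0, 1.6 → max 1.6
Route 3 regrets: 0.0, 1.4, 0.0, 1.1, 1.2 → max 1.4
Route 4 regrets: 1.7, 0.0, 0.4, 0.2, 0.0 → max 1.7
Smallest max regret = 1.4 → Route 3.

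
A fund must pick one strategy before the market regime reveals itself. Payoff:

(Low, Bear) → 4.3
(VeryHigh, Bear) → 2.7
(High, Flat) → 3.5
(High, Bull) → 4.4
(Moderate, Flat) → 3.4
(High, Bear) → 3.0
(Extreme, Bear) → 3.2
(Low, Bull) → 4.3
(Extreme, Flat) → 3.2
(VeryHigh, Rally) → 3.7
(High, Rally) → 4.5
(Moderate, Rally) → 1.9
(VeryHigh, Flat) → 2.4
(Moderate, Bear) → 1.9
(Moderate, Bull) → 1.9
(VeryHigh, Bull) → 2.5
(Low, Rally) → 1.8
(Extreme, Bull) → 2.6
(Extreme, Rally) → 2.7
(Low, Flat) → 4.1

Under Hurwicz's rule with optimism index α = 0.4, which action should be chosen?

High

Low: 0.4·4.3 + 0.6·1.8 = 2.8
Moderate: 0.4·3.4 + 0.6·1.9 = 2.5
High: 0.4·4.5 + 0.6·3.0 = 3.6
VeryHigh: 0.4·3.7 + 0.6·2.4 = 2.92
Extreme: 0.4·3.2 + 0.6·2.6 = 2.84
Highest Hurwicz score = 3.6 → High.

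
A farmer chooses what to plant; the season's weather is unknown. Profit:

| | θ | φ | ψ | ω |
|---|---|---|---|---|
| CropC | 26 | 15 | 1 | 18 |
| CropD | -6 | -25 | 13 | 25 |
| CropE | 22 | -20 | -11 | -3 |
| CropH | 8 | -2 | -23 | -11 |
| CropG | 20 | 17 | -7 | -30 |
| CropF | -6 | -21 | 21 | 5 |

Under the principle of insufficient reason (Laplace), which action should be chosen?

Row averages: CropC=15, CropD=1.75, CropE=-3, CropH=-7, CropG=0, CropF=-0.25
Highest average = 15 → CropC.

CropC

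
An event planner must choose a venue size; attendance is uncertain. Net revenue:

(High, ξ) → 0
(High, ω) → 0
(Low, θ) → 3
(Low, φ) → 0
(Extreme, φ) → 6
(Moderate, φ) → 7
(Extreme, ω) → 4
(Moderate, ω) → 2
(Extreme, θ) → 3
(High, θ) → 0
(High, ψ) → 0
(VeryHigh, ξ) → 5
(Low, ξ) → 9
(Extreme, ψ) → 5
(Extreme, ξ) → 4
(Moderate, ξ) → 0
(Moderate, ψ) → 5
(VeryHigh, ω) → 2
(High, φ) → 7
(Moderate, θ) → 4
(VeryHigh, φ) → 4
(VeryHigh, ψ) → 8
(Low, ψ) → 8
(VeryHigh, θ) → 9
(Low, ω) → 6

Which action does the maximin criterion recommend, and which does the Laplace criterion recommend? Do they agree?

Row minima: Low=0, Moderate=0, High=0, VeryHigh=2, Extreme=3
Best worst-case = 3 → Extreme.
Row averages: Low=5.2, Moderate=3.6, High=1.4, VeryHigh=5.6, Extreme=4.4
Highest average = 5.6 → VeryHigh.

maximin → Extreme; laplace → VeryHigh (disagree)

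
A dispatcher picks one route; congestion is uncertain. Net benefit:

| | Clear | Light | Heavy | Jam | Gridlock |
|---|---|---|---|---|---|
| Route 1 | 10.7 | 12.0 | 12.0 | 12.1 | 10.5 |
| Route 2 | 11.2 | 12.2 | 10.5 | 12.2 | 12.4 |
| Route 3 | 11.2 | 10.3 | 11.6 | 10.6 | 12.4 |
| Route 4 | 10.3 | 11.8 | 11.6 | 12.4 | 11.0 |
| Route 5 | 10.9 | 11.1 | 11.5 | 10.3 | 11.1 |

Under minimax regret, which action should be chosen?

Column bests: Clear=11.2, Light=12.2, Heavy=12.0, Jam=12.4, Gridlock=12.4.
Route 1 regrets: 0.5, 0.2, 0.0, 0.3, 1.9 → max 1.9
Route 2 regrets: 0.0, 0.0, 1.5, 0.2, 0.0 → max 1.5
Route 3 regrets: 0.0, 1.9, 0.4, 1.8, 0.0 → max 1.9
Route 4 regrets: 0.9, 0.4, 0.4, 0.0, 1.4 → max 1.4
Route 5 regrets: 0.3, 1.1, 0.5, 2.1, 1.3 → max 2.1
Smallest max regret = 1.4 → Route 4.

Route 4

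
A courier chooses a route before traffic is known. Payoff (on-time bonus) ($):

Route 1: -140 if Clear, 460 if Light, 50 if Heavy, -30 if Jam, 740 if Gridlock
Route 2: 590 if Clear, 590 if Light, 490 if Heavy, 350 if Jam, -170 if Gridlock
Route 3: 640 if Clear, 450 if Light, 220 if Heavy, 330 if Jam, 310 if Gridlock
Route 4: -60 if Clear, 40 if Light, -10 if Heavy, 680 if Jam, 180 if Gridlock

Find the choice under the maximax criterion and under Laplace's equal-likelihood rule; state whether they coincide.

Row maxima: Route 1=740, Route 2=590, Route 3=640, Route 4=680
Best best-case = 740 → Route 1.
Row averages: Route 1=216, Route 2=370, Route 3=390, Route 4=166
Highest average = 390 → Route 3.

maximax → Route 1; laplace → Route 3 (disagree)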